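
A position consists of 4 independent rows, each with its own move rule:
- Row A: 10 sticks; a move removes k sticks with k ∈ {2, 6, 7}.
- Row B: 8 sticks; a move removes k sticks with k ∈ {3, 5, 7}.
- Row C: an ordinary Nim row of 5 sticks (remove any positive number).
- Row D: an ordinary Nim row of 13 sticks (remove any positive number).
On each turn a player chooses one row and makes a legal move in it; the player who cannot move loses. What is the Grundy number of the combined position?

For row A, compute g(0), g(1), … with moves {2, 6, 7}:
g(0) = mex{} = 0
g(1) = mex{} = 0
g(2) = mex{0} = 1
g(3) = mex{0} = 1
g(4) = mex{1} = 0
g(5) = mex{1} = 0
g(6) = mex{0} = 1
g(7) = mex{0} = 1
g(8) = mex{0,1} = 2
g(9) = mex{1} = 0
g(10) = mex{0,1,2} = 3
So g(10) = 3.
Build the Grundy sequence for row B with g(k) = mex{g(k−s) : s ∈ {3, 5, 7}, s ≤ k}:
g(0) = mex{} = 0
g(1) = mex{} = 0
g(2) = mex{} = 0
g(3) = mex{0} = 1
g(4) = mex{0} = 1
g(5) = mex{0} = 1
g(6) = mex{0,1} = 2
g(7) = mex{0,1} = 2
g(8) = mex{0,1} = 2
So g(8) = 2.
Row C is a plain Nim row of size 5, so its Grundy value is 5.
Row D is a plain Nim row of size 13, so its Grundy value is 13.
The value of a disjunctive sum is the nim-sum of the parts.
Combined value = 3 ⊕ 2 ⊕ 5 ⊕ 13 = 9.

9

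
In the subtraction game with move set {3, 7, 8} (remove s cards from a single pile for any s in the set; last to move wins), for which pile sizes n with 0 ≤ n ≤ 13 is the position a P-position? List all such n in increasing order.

0, 1, 2, 6, 11, 12

Build the Grundy sequence with g(k) = mex{g(k−s) : s ∈ {3, 7, 8}, s ≤ k}:
g(0) = mex{} = 0
g(1) = mex{} = 0
g(2) = mex{} = 0
g(3) = mex{0} = 1
g(4) = mex{0} = 1
g(5) = mex{0} = 1
g(6) = mex{1} = 0
g(7) = mex{0,1} = 2
g(8) = mex{0,1} = 2
g(9) = mex{0} = 1
g(10) = mex{0,1,2} = 3
g(11) = mex{1,2} = 0
g(12) = mex{1} = 0
g(13) = mex{0,1,3} = 2
The P-positions (g = 0) in 0..13 are 0, 1, 2, 6, 11, 12.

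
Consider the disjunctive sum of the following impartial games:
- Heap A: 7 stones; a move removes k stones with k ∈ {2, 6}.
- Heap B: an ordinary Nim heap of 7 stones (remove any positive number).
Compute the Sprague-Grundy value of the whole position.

6

Build the Grundy sequence for heap A with g(k) = mex{g(k−s) : s ∈ {2, 6}, s ≤ k}:
k:     0  1  2  3  4  5  6  7
g(k):  0  0  1  1  0  0  1  1
So g(7) = 1.
Heap B is a plain Nim heap of size 7, so its Grundy value is 7.
By the Sprague-Grundy theorem, the Grundy value of a sum of independent games is the XOR of the component values.
Combined value = 1 ⊕ 7 = 6.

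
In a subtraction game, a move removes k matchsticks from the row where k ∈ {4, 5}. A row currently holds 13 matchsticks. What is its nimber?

Compute g(0), g(1), … for moves {4, 5}:
g(0) = mex{} = 0
g(1) = mex{} = 0
g(2) = mex{} = 0
g(3) = mex{} = 0
g(4) = mex{0} = 1
g(5) = mex{0} = 1
g(6) = mex{0} = 1
g(7) = mex{0} = 1
g(8) = mex{0,1} = 2
g(9) = mex{1} = 0
g(10) = mex{1} = 0
g(11) = mex{1} = 0
g(12) = mex{1,2} = 0
g(13) = mex{0,2} = 1
So g(13) = 1.

1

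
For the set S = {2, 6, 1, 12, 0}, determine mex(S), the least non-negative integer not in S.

3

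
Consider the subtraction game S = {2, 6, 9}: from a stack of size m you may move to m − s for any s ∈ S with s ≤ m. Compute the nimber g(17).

1

Build the Grundy sequence with g(k) = mex{g(k−s) : s ∈ {2, 6, 9}, s ≤ k}:
k:     0  1  2  3  4  5  6  7  8  9 10 11 12 13 14 15 16 17
g(k):  0  0  1  1  0  0  1  1  0  2  1  3  0  2  1  0  0  1
So g(17) = 1.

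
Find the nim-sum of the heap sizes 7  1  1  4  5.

Write each in binary and XOR column by column:
  111  (7)
  001  (1)
  001  (1)
  100  (4)
  101  (5)
  ---
  110  (6)

6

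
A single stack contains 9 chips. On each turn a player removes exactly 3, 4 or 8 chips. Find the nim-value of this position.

3

Grundy values for subtraction set {3, 4, 8}:
g(0) = mex{} = 0
g(1) = mex{} = 0
g(2) = mex{} = 0
g(3) = mex{0} = 1
g(4) = mex{0} = 1
g(5) = mex{0} = 1
g(6) = mex{0,1} = 2
g(7) = mex{1} = 0
g(8) = mex{0,1} = 2
g(9) = mex{0,1,2} = 3
So g(9) = 3.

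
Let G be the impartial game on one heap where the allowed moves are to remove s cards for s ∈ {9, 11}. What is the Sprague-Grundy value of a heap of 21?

0

Grundy values for subtraction set {9, 11}:
k:     0  1  2  3  4  5  6  7  8  9 10 11 12 13 14 15 16 17 18 19 20 21
g(k):  0  0  0  0  0  0  0  0  0  1  1  1  1  1  1  1  1  1  2  2  0  0
So g(21) = 0.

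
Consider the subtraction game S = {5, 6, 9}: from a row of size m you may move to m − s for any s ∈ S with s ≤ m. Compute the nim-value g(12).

Grundy values for subtraction set {5, 6, 9}:
k:     0  1  2  3  4  5  6  7  8  9 10 11 12
g(k):  0  0  0  0  0  1  1  1  1  1  2  2  2
So g(12) = 2.

2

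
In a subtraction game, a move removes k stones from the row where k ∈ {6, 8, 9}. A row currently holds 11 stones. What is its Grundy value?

Compute g(0), g(1), … for moves {6, 8, 9}:
k:     0  1  2  3  4  5  6  7  8  9 10 11
g(k):  0  0  0  0  0  0  1  1  1  1  1  1
So g(11) = 1.

1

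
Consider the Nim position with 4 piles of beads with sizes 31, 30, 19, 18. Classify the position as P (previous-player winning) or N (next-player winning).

Compute the nim-sum pairwise:
31 ^ 30 = 1
1 ^ 19 = 18
18 ^ 18 = 0
The nim-sum is 0, so this is a P-position: the player to move is in a losing position under optimal play.

P-position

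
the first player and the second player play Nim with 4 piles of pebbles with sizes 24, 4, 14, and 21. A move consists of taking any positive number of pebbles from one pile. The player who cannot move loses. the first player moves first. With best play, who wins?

the first player wins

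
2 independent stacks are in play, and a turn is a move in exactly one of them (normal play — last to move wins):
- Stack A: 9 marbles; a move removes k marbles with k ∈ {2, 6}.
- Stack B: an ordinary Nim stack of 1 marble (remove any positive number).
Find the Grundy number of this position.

1

Grundy values for stack A (subtraction set {2, 6}):
k:     0  1  2  3  4  5  6  7  8  9
g(k):  0  0  1  1  0  0  1  1  0  0
So g(9) = 0.
Stack B is a plain Nim stack of size 1, so its Grundy value is 1.
By the Sprague-Grundy theorem, the Grundy value of a sum of independent games is the XOR of the component values.
Combined value = 0 XOR 1 = 1.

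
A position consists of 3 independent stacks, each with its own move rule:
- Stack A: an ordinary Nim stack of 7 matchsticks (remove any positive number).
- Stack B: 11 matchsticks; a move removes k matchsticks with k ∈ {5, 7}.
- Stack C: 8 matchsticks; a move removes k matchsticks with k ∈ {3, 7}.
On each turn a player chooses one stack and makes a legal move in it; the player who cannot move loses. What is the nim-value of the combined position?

7

Stack A is a plain Nim stack of size 7, so its Grundy value is 7.
Build the Grundy sequence for stack B with g(k) = mex{g(k−s) : s ∈ {5, 7}, s ≤ k}:
g(0) = mex{} = 0
g(1) = mex{} = 0
g(2) = mex{} = 0
g(3) = mex{} = 0
g(4) = mex{} = 0
g(5) = mex{0} = 1
g(6) = mex{0} = 1
g(7) = mex{0} = 1
g(8) = mex{0} = 1
g(9) = mex{0} = 1
g(10) = mex{0,1} = 2
g(11) = mex{0,1} = 2
So g(11) = 2.
Grundy values for stack C (subtraction set {3, 7}):
k:     0  1  2  3  4  5  6  7  8
g(k):  0  0  0  1  1  1  0  2  2
So g(8) = 2.
The value of a disjunctive sum is the nim-sum of the parts.
Combined value = 7 ⊕ 2 ⊕ 2 = 7.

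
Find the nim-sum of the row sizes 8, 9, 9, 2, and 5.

Nim-sum: 8 ^ 9 ^ 9 ^ 2 ^ 5 = 15.

15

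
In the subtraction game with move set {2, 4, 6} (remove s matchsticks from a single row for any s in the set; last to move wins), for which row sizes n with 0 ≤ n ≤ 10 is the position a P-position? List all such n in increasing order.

0, 1, 8, 9

Build the Grundy sequence with g(k) = mex{g(k−s) : s ∈ {2, 4, 6}, s ≤ k}:
g(0) = mex{} = 0
g(1) = mex{} = 0
g(2) = mex{0} = 1
g(3) = mex{0} = 1
g(4) = mex{0,1} = 2
g(5) = mex{0,1} = 2
g(6) = mex{0,1,2} = 3
g(7) = mex{0,1,2} = 3
g(8) = mex{1,2,3} = 0
g(9) = mex{1,2,3} = 0
g(10) = mex{0,2,3} = 1
The P-positions (g = 0) in 0..10 are 0, 1, 8, 9.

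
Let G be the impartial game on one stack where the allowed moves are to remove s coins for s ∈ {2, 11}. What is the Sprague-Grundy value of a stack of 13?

Build the Grundy sequence with g(k) = mex{g(k−s) : s ∈ {2, 11}, s ≤ k}:
k:     0  1  2  3  4  5  6  7  8  9 10 11 12 13
g(k):  0  0  1  1  0  0  1  1  0  0  1  1  2  0
So g(13) = 0.

0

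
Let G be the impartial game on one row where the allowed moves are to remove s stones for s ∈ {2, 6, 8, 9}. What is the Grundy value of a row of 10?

Compute g(0), g(1), … for moves {2, 6, 8, 9}:
k:     0  1  2  3  4  5  6  7  8  9 10
g(k):  0  0  1  1  0  0  1  1  2  2  3
So g(10) = 3.

3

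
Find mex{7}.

0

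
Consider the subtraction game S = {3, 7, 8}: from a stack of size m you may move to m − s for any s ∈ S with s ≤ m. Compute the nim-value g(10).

3

Compute g(0), g(1), … for moves {3, 7, 8}:
g(0) = mex{} = 0
g(1) = mex{} = 0
g(2) = mex{} = 0
g(3) = mex{0} = 1
g(4) = mex{0} = 1
g(5) = mex{0} = 1
g(6) = mex{1} = 0
g(7) = mex{0,1} = 2
g(8) = mex{0,1} = 2
g(9) = mex{0} = 1
g(10) = mex{0,1,2} = 3
So g(10) = 3.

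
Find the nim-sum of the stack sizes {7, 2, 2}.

7

Write each in binary and XOR column by column:
  111  (7)
  010  (2)
  010  (2)
  ---
  111  (7)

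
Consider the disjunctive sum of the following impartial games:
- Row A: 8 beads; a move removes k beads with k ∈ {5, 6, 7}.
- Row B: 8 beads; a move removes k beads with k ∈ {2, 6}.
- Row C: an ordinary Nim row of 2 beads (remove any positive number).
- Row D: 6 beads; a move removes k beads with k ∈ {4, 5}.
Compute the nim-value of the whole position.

2

For row A, compute g(0), g(1), … with moves {5, 6, 7}:
k:     0  1  2  3  4  5  6  7  8
g(k):  0  0  0  0  0  1  1  1  1
So g(8) = 1.
Build the Grundy sequence for row B with g(k) = mex{g(k−s) : s ∈ {2, 6}, s ≤ k}:
k:     0  1  2  3  4  5  6  7  8
g(k):  0  0  1  1  0  0  1  1  0
So g(8) = 0.
Row C is a plain Nim row of size 2, so its Grundy value is 2.
Build the Grundy sequence for row D with g(k) = mex{g(k−s) : s ∈ {4, 5}, s ≤ k}:
g(0) = mex{} = 0
g(1) = mex{} = 0
g(2) = mex{} = 0
g(3) = mex{} = 0
g(4) = mex{0} = 1
g(5) = mex{0} = 1
g(6) = mex{0} = 1
So g(6) = 1.
The value of a disjunctive sum is the nim-sum of the parts.
Combined value = 1 ⊕ 0 ⊕ 2 ⊕ 1 = 2.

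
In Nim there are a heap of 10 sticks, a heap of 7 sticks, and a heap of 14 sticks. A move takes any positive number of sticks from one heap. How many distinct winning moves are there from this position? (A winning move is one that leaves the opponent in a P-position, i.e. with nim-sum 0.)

3

In binary:
  1010  (10)
  0111  (7)
  1110  (14)
  ----
  0011  (3)
The overall nim-sum is X = 3. A heap of size p has a winning move iff p XOR X < p (reduce it to p XOR X).
  10: 10 XOR 3 = 9 < 10 — winning move (to 9).
  7: 7 XOR 3 = 4 < 7 — winning move (to 4).
  14: 14 XOR 3 = 13 < 14 — winning move (to 13).
That gives 3 winning moves.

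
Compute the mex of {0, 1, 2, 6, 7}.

3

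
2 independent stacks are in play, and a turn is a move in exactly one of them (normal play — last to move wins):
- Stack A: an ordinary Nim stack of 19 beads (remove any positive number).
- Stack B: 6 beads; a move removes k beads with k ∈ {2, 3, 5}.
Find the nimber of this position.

16

Stack A is a plain Nim stack of size 19, so its Grundy value is 19.
Build the Grundy sequence for stack B with g(k) = mex{g(k−s) : s ∈ {2, 3, 5}, s ≤ k}:
g(0) = mex{} = 0
g(1) = mex{} = 0
g(2) = mex{0} = 1
g(3) = mex{0} = 1
g(4) = mex{0,1} = 2
g(5) = mex{0,1} = 2
g(6) = mex{0,1,2} = 3
So g(6) = 3.
By the Sprague-Grundy theorem, the Grundy value of a sum of independent games is the XOR of the component values.
Combined value = 19 XOR 3 = 16.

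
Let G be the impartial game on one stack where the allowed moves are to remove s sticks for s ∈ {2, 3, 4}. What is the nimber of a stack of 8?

1

Grundy values for subtraction set {2, 3, 4}:
g(0) = mex{} = 0
g(1) = mex{} = 0
g(2) = mex{0} = 1
g(3) = mex{0} = 1
g(4) = mex{0,1} = 2
g(5) = mex{0,1} = 2
g(6) = mex{1,2} = 0
g(7) = mex{1,2} = 0
g(8) = mex{0,2} = 1
So g(8) = 1.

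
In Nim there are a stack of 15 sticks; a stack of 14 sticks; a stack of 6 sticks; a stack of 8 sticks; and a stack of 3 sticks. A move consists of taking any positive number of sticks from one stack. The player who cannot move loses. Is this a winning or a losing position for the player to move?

Winning position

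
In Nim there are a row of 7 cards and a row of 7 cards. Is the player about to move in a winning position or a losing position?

Losing position

In binary:
  111  (7)
  111  (7)
  ---
  000  (0)
The nim-sum is 0, so this is a P-position: the player to move is in a losing position under optimal play.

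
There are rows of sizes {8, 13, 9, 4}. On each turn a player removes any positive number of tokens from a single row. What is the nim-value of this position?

8

Compute the nim-sum pairwise:
8 XOR 13 = 5
5 XOR 9 = 12
12 XOR 4 = 8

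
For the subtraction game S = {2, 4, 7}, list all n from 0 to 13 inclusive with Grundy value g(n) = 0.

Grundy values for subtraction set {2, 4, 7}:
g(0) = mex{} = 0
g(1) = mex{} = 0
g(2) = mex{0} = 1
g(3) = mex{0} = 1
g(4) = mex{0,1} = 2
g(5) = mex{0,1} = 2
g(6) = mex{1,2} = 0
g(7) = mex{0,1,2} = 3
g(8) = mex{0,2} = 1
g(9) = mex{1,2,3} = 0
g(10) = mex{0,1} = 2
g(11) = mex{0,2,3} = 1
g(12) = mex{1,2} = 0
g(13) = mex{0,1} = 2
The P-positions (g = 0) in 0..13 are 0, 1, 6, 9, 12.

0, 1, 6, 9, 12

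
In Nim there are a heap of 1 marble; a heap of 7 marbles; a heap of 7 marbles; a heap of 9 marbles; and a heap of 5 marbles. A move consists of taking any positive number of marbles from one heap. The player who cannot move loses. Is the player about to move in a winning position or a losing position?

Nim-sum: 1 XOR 7 XOR 7 XOR 9 XOR 5 = 13.
The nim-sum is 13 ≠ 0, so this is an N-position: the player to move can win.

Winning position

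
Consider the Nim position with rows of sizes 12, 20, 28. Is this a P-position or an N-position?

Bitwise XOR of the heap sizes:
  01100  (12)
  10100  (20)
  11100  (28)
  -----
  00100  (4)
The nim-sum is 4 ≠ 0, so this is an N-position: the player to move can win.

N-position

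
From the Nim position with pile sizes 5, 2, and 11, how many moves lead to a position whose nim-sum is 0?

In binary:
  0101  (5)
  0010  (2)
  1011  (11)
  ----
  1100  (12)
The overall nim-sum is X = 12. A pile of size p has a winning move iff p XOR X < p (reduce it to p XOR X).
  5: 5 XOR 12 = 9 ≥ 5 — no move.
  2: 2 XOR 12 = 14 ≥ 2 — no move.
  11: 11 XOR 12 = 7 < 11 — winning move (to 7).
That gives 1 winning move.

1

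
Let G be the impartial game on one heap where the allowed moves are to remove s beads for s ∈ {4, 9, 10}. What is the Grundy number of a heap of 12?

Compute g(0), g(1), … for moves {4, 9, 10}:
k:     0  1  2  3  4  5  6  7  8  9 10 11 12
g(k):  0  0  0  0  1  1  1  1  0  2  2  2  1
So g(12) = 1.

1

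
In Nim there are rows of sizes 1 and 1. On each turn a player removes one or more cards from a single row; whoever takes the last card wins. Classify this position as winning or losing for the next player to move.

Nim-sum: 1 XOR 1 = 0.
The nim-sum is 0, so this is a P-position: the player to move is in a losing position under optimal play.

Losing position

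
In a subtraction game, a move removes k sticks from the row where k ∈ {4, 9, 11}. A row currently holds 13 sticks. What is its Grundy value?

3

Compute g(0), g(1), … for moves {4, 9, 11}:
k:     0  1  2  3  4  5  6  7  8  9 10 11 12 13
g(k):  0  0  0  0  1  1  1  1  0  2  2  2  1  3
So g(13) = 3.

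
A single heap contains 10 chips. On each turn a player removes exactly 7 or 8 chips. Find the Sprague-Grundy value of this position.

1

Grundy values for subtraction set {7, 8}:
g(0) = mex{} = 0
g(1) = mex{} = 0
g(2) = mex{} = 0
g(3) = mex{} = 0
g(4) = mex{} = 0
g(5) = mex{} = 0
g(6) = mex{} = 0
g(7) = mex{0} = 1
g(8) = mex{0} = 1
g(9) = mex{0} = 1
g(10) = mex{0} = 1
So g(10) = 1.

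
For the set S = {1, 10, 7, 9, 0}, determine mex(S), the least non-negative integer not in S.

2

The values 0, 1 are all present; 2 is the first non-negative integer missing from the set.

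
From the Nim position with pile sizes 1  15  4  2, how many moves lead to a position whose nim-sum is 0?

1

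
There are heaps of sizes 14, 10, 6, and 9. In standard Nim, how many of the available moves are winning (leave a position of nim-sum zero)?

3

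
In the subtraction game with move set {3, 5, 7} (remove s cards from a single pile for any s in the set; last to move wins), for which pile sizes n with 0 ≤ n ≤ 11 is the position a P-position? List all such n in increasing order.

0, 1, 2, 10, 11

Grundy values for subtraction set {3, 5, 7}:
g(0) = mex{} = 0
g(1) = mex{} = 0
g(2) = mex{} = 0
g(3) = mex{0} = 1
g(4) = mex{0} = 1
g(5) = mex{0} = 1
g(6) = mex{0,1} = 2
g(7) = mex{0,1} = 2
g(8) = mex{0,1} = 2
g(9) = mex{0,1,2} = 3
g(10) = mex{1,2} = 0
g(11) = mex{1,2} = 0
The P-positions (g = 0) in 0..11 are 0, 1, 2, 10, 11.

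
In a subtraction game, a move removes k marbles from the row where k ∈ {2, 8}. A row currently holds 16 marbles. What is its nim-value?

Compute g(0), g(1), … for moves {2, 8}:
k:     0  1  2  3  4  5  6  7  8  9 10 11 12 13 14 15 16
g(k):  0  0  1  1  0  0  1  1  2  2  0  0  1  1  0  0  1
So g(16) = 1.

1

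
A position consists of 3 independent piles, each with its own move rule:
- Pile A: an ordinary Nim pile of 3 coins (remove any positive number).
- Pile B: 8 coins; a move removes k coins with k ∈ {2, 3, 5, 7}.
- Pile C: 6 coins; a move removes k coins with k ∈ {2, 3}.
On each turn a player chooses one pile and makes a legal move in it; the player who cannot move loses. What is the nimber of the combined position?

7

Pile A is a plain Nim pile of size 3, so its Grundy value is 3.
Build the Grundy sequence for pile B with g(k) = mex{g(k−s) : s ∈ {2, 3, 5, 7}, s ≤ k}:
k:     0  1  2  3  4  5  6  7  8
g(k):  0  0  1  1  2  2  3  3  4
So g(8) = 4.
Build the Grundy sequence for pile C with g(k) = mex{g(k−s) : s ∈ {2, 3}, s ≤ k}:
g(0) = mex{} = 0
g(1) = mex{} = 0
g(2) = mex{0} = 1
g(3) = mex{0} = 1
g(4) = mex{0,1} = 2
g(5) = mex{1} = 0
g(6) = mex{1,2} = 0
So g(6) = 0.
The value of a disjunctive sum is the nim-sum of the parts.
Combined value = 3 XOR 4 XOR 0 = 7.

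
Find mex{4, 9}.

0

0 is not in the set, so the mex is 0.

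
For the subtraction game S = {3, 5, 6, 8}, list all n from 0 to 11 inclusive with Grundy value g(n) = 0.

0, 1, 2, 11

Build the Grundy sequence with g(k) = mex{g(k−s) : s ∈ {3, 5, 6, 8}, s ≤ k}:
k:     0  1  2  3  4  5  6  7  8  9 10 11
g(k):  0  0  0  1  1  1  2  2  2  3  3  0
The P-positions (g = 0) in 0..11 are 0, 1, 2, 11.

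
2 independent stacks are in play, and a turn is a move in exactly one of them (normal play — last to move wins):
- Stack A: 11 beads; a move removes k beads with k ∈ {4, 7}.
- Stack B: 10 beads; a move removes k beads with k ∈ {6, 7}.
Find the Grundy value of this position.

1

Grundy values for stack A (subtraction set {4, 7}):
g(0) = mex{} = 0
g(1) = mex{} = 0
g(2) = mex{} = 0
g(3) = mex{} = 0
g(4) = mex{0} = 1
g(5) = mex{0} = 1
g(6) = mex{0} = 1
g(7) = mex{0} = 1
g(8) = mex{0,1} = 2
g(9) = mex{0,1} = 2
g(10) = mex{0,1} = 2
g(11) = mex{1} = 0
So g(11) = 0.
For stack B, compute g(0), g(1), … with moves {6, 7}:
k:     0  1  2  3  4  5  6  7  8  9 10
g(k):  0  0  0  0  0  0  1  1  1  1  1
So g(10) = 1.
By the Sprague-Grundy theorem, the Grundy value of a sum of independent games is the XOR of the component values.
Combined value = 0 ⊕ 1 = 1.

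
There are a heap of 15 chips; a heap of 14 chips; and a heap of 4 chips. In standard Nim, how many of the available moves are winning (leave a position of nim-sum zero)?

3

Nim-sum: 15 ^ 14 ^ 4 = 5.
The overall nim-sum is X = 5. A heap of size p has a winning move iff p XOR X < p (reduce it to p XOR X).
  15: 15 XOR 5 = 10 < 15 — winning move (to 10).
  14: 14 XOR 5 = 11 < 14 — winning move (to 11).
  4: 4 XOR 5 = 1 < 4 — winning move (to 1).
That gives 3 winning moves.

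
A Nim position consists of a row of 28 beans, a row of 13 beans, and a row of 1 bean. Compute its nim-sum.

16

In binary:
  11100  (28)
  01101  (13)
  00001  (1)
  -----
  10000  (16)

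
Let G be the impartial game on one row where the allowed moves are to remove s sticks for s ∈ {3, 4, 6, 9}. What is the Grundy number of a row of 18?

2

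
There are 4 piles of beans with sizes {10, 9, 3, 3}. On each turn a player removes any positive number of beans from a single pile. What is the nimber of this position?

Bitwise XOR of the heap sizes:
  1010  (10)
  1001  (9)
  0011  (3)
  0011  (3)
  ----
  0011  (3)

3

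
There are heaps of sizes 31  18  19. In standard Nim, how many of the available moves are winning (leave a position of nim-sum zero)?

3

Bitwise XOR of the heap sizes:
  11111  (31)
  10010  (18)
  10011  (19)
  -----
  11110  (30)
The overall nim-sum is X = 30. A heap of size p has a winning move iff p XOR X < p (reduce it to p XOR X).
  31: 31 XOR 30 = 1 < 31 — winning move (to 1).
  18: 18 XOR 30 = 12 < 18 — winning move (to 12).
  19: 19 XOR 30 = 13 < 19 — winning move (to 13).
That gives 3 winning moves.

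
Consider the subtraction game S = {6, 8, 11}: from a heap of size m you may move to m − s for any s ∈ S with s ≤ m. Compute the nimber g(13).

Compute g(0), g(1), … for moves {6, 8, 11}:
k:     0  1  2  3  4  5  6  7  8  9 10 11 12 13
g(k):  0  0  0  0  0  0  1  1  1  1  1  1  2  2
So g(13) = 2.

2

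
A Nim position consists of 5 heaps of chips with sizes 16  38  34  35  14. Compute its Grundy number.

57

Write each in binary and XOR column by column:
  010000  (16)
  100110  (38)
  100010  (34)
  100011  (35)
  001110  (14)
  ------
  111001  (57)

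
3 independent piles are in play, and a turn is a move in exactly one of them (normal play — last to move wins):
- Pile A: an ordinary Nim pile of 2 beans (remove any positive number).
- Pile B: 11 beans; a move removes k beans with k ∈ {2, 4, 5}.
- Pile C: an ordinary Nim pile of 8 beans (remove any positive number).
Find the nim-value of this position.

8

Pile A is a plain Nim pile of size 2, so its Grundy value is 2.
For pile B, compute g(0), g(1), … with moves {2, 4, 5}:
g(0) = mex{} = 0
g(1) = mex{} = 0
g(2) = mex{0} = 1
g(3) = mex{0} = 1
g(4) = mex{0,1} = 2
g(5) = mex{0,1} = 2
g(6) = mex{0,1,2} = 3
g(7) = mex{1,2} = 0
g(8) = mex{1,2,3} = 0
g(9) = mex{0,2} = 1
g(10) = mex{0,2,3} = 1
g(11) = mex{0,1,3} = 2
So g(11) = 2.
Pile C is a plain Nim pile of size 8, so its Grundy value is 8.
The value of a disjunctive sum is the nim-sum of the parts.
Combined value = 2 XOR 2 XOR 8 = 8.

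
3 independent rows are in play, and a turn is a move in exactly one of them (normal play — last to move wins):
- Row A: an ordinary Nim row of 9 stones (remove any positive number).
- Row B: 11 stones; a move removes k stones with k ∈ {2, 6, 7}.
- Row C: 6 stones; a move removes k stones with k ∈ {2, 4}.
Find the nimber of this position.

8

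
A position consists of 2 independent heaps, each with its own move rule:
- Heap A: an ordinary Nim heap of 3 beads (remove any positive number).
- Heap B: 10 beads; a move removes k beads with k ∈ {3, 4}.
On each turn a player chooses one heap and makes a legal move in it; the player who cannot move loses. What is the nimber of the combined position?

Heap A is a plain Nim heap of size 3, so its Grundy value is 3.
Grundy values for heap B (subtraction set {3, 4}):
g(0) = mex{} = 0
g(1) = mex{} = 0
g(2) = mex{} = 0
g(3) = mex{0} = 1
g(4) = mex{0} = 1
g(5) = mex{0} = 1
g(6) = mex{0,1} = 2
g(7) = mex{1} = 0
g(8) = mex{1} = 0
g(9) = mex{1,2} = 0
g(10) = mex{0,2} = 1
So g(10) = 1.
By the Sprague-Grundy theorem, the Grundy value of a sum of independent games is the XOR of the component values.
Combined value = 3 XOR 1 = 2.

2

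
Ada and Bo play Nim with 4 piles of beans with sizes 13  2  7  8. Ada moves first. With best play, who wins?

Bo wins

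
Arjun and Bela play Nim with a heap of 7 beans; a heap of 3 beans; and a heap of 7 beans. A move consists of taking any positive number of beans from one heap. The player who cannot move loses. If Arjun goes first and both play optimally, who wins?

Arjun wins

Compute the nim-sum pairwise:
7 XOR 3 = 4
4 XOR 7 = 3
The nim-sum is 3 ≠ 0, so this is an N-position: the player to move can win; Arjun has a winning move.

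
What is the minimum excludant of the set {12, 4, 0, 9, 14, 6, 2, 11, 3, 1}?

The values 0, 1, 2, 3, 4 are all present; 5 is the first non-negative integer missing from the set.

5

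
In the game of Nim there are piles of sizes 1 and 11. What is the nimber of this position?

Write each in binary and XOR column by column:
  0001  (1)
  1011  (11)
  ----
  1010  (10)

10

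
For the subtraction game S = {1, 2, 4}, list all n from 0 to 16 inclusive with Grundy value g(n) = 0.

Compute g(0), g(1), … for moves {1, 2, 4}:
k:     0  1  2  3  4  5  6  7  8  9 10 11 12 13 14 15 16
g(k):  0  1  2  0  1  2  0  1  2  0  1  2  0  1  2  0  1
The P-positions (g = 0) in 0..16 are 0, 3, 6, 9, 12, 15.

0, 3, 6, 9, 12, 15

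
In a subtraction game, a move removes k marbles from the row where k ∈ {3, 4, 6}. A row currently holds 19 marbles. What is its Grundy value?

0

Build the Grundy sequence with g(k) = mex{g(k−s) : s ∈ {3, 4, 6}, s ≤ k}:
k:     0  1  2  3  4  5  6  7  8  9 10 11 12 13 14 15 16 17 18 19
g(k):  0  0  0  1  1  1  2  2  2  0  0  0  1  1  1  2  2  2  0  0
So g(19) = 0.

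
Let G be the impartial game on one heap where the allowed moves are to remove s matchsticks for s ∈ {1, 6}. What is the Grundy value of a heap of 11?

Build the Grundy sequence with g(k) = mex{g(k−s) : s ∈ {1, 6}, s ≤ k}:
k:     0  1  2  3  4  5  6  7  8  9 10 11
g(k):  0  1  0  1  0  1  2  0  1  0  1  0
So g(11) = 0.

0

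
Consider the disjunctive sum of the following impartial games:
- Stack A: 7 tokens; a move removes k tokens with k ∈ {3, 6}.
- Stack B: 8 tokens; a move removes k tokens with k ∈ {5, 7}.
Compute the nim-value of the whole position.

3

Build the Grundy sequence for stack A with g(k) = mex{g(k−s) : s ∈ {3, 6}, s ≤ k}:
k:     0  1  2  3  4  5  6  7
g(k):  0  0  0  1  1  1  2  2
So g(7) = 2.
Grundy values for stack B (subtraction set {5, 7}):
k:     0  1  2  3  4  5  6  7  8
g(k):  0  0  0  0  0  1  1  1  1
So g(8) = 1.
By the Sprague-Grundy theorem, the Grundy value of a sum of independent games is the XOR of the component values.
Combined value = 2 XOR 1 = 3.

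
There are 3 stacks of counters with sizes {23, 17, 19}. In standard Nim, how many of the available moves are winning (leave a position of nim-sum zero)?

Nim-sum: 23 ^ 17 ^ 19 = 21.
The overall nim-sum is X = 21. A stack of size p has a winning move iff p XOR X < p (reduce it to p XOR X).
  23: 23 XOR 21 = 2 < 23 — winning move (to 2).
  17: 17 XOR 21 = 4 < 17 — winning move (to 4).
  19: 19 XOR 21 = 6 < 19 — winning move (to 6).
That gives 3 winning moves.

3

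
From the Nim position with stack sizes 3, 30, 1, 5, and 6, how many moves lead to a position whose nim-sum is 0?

1

Nim-sum: 3 ^ 30 ^ 1 ^ 5 ^ 6 = 31.
The overall nim-sum is X = 31. A stack of size p has a winning move iff p XOR X < p (reduce it to p XOR X).
  3: 3 XOR 31 = 28 ≥ 3 — no move.
  30: 30 XOR 31 = 1 < 30 — winning move (to 1).
  1: 1 XOR 31 = 30 ≥ 1 — no move.
  5: 5 XOR 31 = 26 ≥ 5 — no move.
  6: 6 XOR 31 = 25 ≥ 6 — no move.
That gives 1 winning move.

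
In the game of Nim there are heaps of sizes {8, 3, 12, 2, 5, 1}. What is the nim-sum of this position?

Nim-sum: 8 ⊕ 3 ⊕ 12 ⊕ 2 ⊕ 5 ⊕ 1 = 1.

1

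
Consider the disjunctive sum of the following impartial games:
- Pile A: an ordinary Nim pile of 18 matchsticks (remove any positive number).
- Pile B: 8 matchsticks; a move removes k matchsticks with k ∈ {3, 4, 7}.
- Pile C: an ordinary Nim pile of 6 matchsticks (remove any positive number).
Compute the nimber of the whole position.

22

Pile A is a plain Nim pile of size 18, so its Grundy value is 18.
Grundy values for pile B (subtraction set {3, 4, 7}):
g(0) = mex{} = 0
g(1) = mex{} = 0
g(2) = mex{} = 0
g(3) = mex{0} = 1
g(4) = mex{0} = 1
g(5) = mex{0} = 1
g(6) = mex{0,1} = 2
g(7) = mex{0,1} = 2
g(8) = mex{0,1} = 2
So g(8) = 2.
Pile C is a plain Nim pile of size 6, so its Grundy value is 6.
By the Sprague-Grundy theorem, the Grundy value of a sum of independent games is the XOR of the component values.
Combined value = 18 XOR 2 XOR 6 = 22.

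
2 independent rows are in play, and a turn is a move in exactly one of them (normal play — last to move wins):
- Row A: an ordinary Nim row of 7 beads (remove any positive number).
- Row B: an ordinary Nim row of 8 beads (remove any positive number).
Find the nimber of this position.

Row A is a plain Nim row of size 7, so its Grundy value is 7.
Row B is a plain Nim row of size 8, so its Grundy value is 8.
The value of a disjunctive sum is the nim-sum of the parts.
Combined value = 7 XOR 8 = 15.

15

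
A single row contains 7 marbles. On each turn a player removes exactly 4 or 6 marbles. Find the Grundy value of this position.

1

Grundy values for subtraction set {4, 6}:
g(0) = mex{} = 0
g(1) = mex{} = 0
g(2) = mex{} = 0
g(3) = mex{} = 0
g(4) = mex{0} = 1
g(5) = mex{0} = 1
g(6) = mex{0} = 1
g(7) = mex{0} = 1
So g(7) = 1.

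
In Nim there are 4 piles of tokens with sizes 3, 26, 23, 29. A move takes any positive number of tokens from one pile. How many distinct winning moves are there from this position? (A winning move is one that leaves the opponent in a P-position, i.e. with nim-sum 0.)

3

Nim-sum: 3 ⊕ 26 ⊕ 23 ⊕ 29 = 19.
The overall nim-sum is X = 19. A pile of size p has a winning move iff p XOR X < p (reduce it to p XOR X).
  3: 3 XOR 19 = 16 ≥ 3 — no move.
  26: 26 XOR 19 = 9 < 26 — winning move (to 9).
  23: 23 XOR 19 = 4 < 23 — winning move (to 4).
  29: 29 XOR 19 = 14 < 29 — winning move (to 14).
That gives 3 winning moves.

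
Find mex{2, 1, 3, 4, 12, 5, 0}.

The values 0, 1, 2, 3, 4, 5 are all present; 6 is the first non-negative integer missing from the set.

6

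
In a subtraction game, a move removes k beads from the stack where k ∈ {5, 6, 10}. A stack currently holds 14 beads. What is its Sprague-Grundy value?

2

Build the Grundy sequence with g(k) = mex{g(k−s) : s ∈ {5, 6, 10}, s ≤ k}:
g(0) = mex{} = 0
g(1) = mex{} = 0
g(2) = mex{} = 0
g(3) = mex{} = 0
g(4) = mex{} = 0
g(5) = mex{0} = 1
g(6) = mex{0} = 1
g(7) = mex{0} = 1
g(8) = mex{0} = 1
g(9) = mex{0} = 1
g(10) = mex{0,1} = 2
g(11) = mex{0,1} = 2
g(12) = mex{0,1} = 2
g(13) = mex{0,1} = 2
g(14) = mex{0,1} = 2
So g(14) = 2.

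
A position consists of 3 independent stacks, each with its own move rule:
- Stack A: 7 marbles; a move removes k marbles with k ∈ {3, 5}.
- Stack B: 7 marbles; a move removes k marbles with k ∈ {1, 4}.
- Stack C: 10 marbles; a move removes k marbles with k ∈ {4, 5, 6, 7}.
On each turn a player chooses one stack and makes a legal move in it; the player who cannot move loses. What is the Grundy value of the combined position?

Grundy values for stack A (subtraction set {3, 5}):
g(0) = mex{} = 0
g(1) = mex{} = 0
g(2) = mex{} = 0
g(3) = mex{0} = 1
g(4) = mex{0} = 1
g(5) = mex{0} = 1
g(6) = mex{0,1} = 2
g(7) = mex{0,1} = 2
So g(7) = 2.
Grundy values for stack B (subtraction set {1, 4}):
k:     0  1  2  3  4  5  6  7
g(k):  0  1  0  1  2  0  1  0
So g(7) = 0.
Build the Grundy sequence for stack C with g(k) = mex{g(k−s) : s ∈ {4, 5, 6, 7}, s ≤ k}:
k:     0  1  2  3  4  5  6  7  8  9 10
g(k):  0  0  0  0  1  1  1  1  2  2  2
So g(10) = 2.
By the Sprague-Grundy theorem, the Grundy value of a sum of independent games is the XOR of the component values.
Combined value = 2 XOR 0 XOR 2 = 0.

0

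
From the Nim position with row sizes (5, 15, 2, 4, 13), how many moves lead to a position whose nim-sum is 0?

3

Nim-sum: 5 ⊕ 15 ⊕ 2 ⊕ 4 ⊕ 13 = 1.
The overall nim-sum is X = 1. A row of size p has a winning move iff p XOR X < p (reduce it to p XOR X).
  5: 5 XOR 1 = 4 < 5 — winning move (to 4).
  15: 15 XOR 1 = 14 < 15 — winning move (to 14).
  2: 2 XOR 1 = 3 ≥ 2 — no move.
  4: 4 XOR 1 = 5 ≥ 4 — no move.
  13: 13 XOR 1 = 12 < 13 — winning move (to 12).
That gives 3 winning moves.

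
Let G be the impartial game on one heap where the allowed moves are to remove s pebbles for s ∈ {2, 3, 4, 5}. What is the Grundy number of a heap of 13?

Compute g(0), g(1), … for moves {2, 3, 4, 5}:
k:     0  1  2  3  4  5  6  7  8  9 10 11 12 13
g(k):  0  0  1  1  2  2  3  0  0  1  1  2  2  3
So g(13) = 3.

3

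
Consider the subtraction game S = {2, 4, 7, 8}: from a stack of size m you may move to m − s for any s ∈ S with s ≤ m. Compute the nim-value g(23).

0

Grundy values for subtraction set {2, 4, 7, 8}:
k:     0  1  2  3  4  5  6  7  8  9 10 11 12 13 14 15 16 17 18 19 20 21 22 23
g(k):  0  0  1  1  2  2  0  3  1  4  2  0  0  1  1  2  2  0  3  1  4  2  0  0
So g(23) = 0.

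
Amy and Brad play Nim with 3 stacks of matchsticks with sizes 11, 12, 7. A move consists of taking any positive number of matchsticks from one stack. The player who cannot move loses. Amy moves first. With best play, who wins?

Compute the nim-sum pairwise:
11 ⊕ 12 = 7
7 ⊕ 7 = 0
The nim-sum is 0, so this is a P-position: the player to move is in a losing position under optimal play; Amy is about to move from it and so loses — Brad wins.

Brad wins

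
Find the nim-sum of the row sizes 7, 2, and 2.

Compute the nim-sum pairwise:
7 XOR 2 = 5
5 XOR 2 = 7

7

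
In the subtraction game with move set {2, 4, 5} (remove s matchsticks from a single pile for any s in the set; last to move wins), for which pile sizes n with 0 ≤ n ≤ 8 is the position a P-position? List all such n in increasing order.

Build the Grundy sequence with g(k) = mex{g(k−s) : s ∈ {2, 4, 5}, s ≤ k}:
g(0) = mex{} = 0
g(1) = mex{} = 0
g(2) = mex{0} = 1
g(3) = mex{0} = 1
g(4) = mex{0,1} = 2
g(5) = mex{0,1} = 2
g(6) = mex{0,1,2} = 3
g(7) = mex{1,2} = 0
g(8) = mex{1,2,3} = 0
The P-positions (g = 0) in 0..8 are 0, 1, 7, 8.

0, 1, 7, 8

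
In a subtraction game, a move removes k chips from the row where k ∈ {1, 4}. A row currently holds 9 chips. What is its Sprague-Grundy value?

Build the Grundy sequence with g(k) = mex{g(k−s) : s ∈ {1, 4}, s ≤ k}:
k:     0  1  2  3  4  5  6  7  8  9
g(k):  0  1  0  1  2  0  1  0  1  2
So g(9) = 2.

2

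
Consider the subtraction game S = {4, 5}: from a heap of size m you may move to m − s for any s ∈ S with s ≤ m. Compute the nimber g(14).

Grundy values for subtraction set {4, 5}:
g(0) = mex{} = 0
g(1) = mex{} = 0
g(2) = mex{} = 0
g(3) = mex{} = 0
g(4) = mex{0} = 1
g(5) = mex{0} = 1
g(6) = mex{0} = 1
g(7) = mex{0} = 1
g(8) = mex{0,1} = 2
g(9) = mex{1} = 0
g(10) = mex{1} = 0
g(11) = mex{1} = 0
g(12) = mex{1,2} = 0
g(13) = mex{0,2} = 1
g(14) = mex{0} = 1
So g(14) = 1.

1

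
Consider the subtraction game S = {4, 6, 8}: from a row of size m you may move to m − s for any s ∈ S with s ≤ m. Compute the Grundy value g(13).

0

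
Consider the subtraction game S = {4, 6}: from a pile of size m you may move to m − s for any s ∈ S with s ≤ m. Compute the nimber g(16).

Build the Grundy sequence with g(k) = mex{g(k−s) : s ∈ {4, 6}, s ≤ k}:
k:     0  1  2  3  4  5  6  7  8  9 10 11 12 13 14 15 16
g(k):  0  0  0  0  1  1  1  1  2  2  0  0  0  0  1  1  1
So g(16) = 1.

1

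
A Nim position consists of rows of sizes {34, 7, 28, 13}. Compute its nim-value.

52

Nim-sum: 34 ^ 7 ^ 28 ^ 13 = 52.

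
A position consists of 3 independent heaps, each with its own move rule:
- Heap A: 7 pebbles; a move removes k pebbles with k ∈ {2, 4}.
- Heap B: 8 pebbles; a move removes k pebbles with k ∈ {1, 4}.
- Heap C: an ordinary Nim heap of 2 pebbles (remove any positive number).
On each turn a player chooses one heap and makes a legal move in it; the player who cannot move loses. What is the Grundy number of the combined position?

Grundy values for heap A (subtraction set {2, 4}):
g(0) = mex{} = 0
g(1) = mex{} = 0
g(2) = mex{0} = 1
g(3) = mex{0} = 1
g(4) = mex{0,1} = 2
g(5) = mex{0,1} = 2
g(6) = mex{1,2} = 0
g(7) = mex{1,2} = 0
So g(7) = 0.
Grundy values for heap B (subtraction set {1, 4}):
g(0) = mex{} = 0
g(1) = mex{0} = 1
g(2) = mex{1} = 0
g(3) = mex{0} = 1
g(4) = mex{0,1} = 2
g(5) = mex{1,2} = 0
g(6) = mex{0} = 1
g(7) = mex{1} = 0
g(8) = mex{0,2} = 1
So g(8) = 1.
Heap C is a plain Nim heap of size 2, so its Grundy value is 2.
The value of a disjunctive sum is the nim-sum of the parts.
Combined value = 0 ⊕ 1 ⊕ 2 = 3.

3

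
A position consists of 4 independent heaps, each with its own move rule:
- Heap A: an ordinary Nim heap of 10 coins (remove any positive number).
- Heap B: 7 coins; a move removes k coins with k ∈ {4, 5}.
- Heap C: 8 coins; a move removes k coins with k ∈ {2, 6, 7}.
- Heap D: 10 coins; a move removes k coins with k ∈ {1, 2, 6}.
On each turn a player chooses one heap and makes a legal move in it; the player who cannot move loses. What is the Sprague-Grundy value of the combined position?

9

Heap A is a plain Nim heap of size 10, so its Grundy value is 10.
Build the Grundy sequence for heap B with g(k) = mex{g(k−s) : s ∈ {4, 5}, s ≤ k}:
k:     0  1  2  3  4  5  6  7
g(k):  0  0  0  0  1  1  1  1
So g(7) = 1.
Build the Grundy sequence for heap C with g(k) = mex{g(k−s) : s ∈ {2, 6, 7}, s ≤ k}:
g(0) = mex{} = 0
g(1) = mex{} = 0
g(2) = mex{0} = 1
g(3) = mex{0} = 1
g(4) = mex{1} = 0
g(5) = mex{1} = 0
g(6) = mex{0} = 1
g(7) = mex{0} = 1
g(8) = mex{0,1} = 2
So g(8) = 2.
Grundy values for heap D (subtraction set {1, 2, 6}):
g(0) = mex{} = 0
g(1) = mex{0} = 1
g(2) = mex{0,1} = 2
g(3) = mex{1,2} = 0
g(4) = mex{0,2} = 1
g(5) = mex{0,1} = 2
g(6) = mex{0,1,2} = 3
g(7) = mex{1,2,3} = 0
g(8) = mex{0,2,3} = 1
g(9) = mex{0,1} = 2
g(10) = mex{1,2} = 0
So g(10) = 0.
The value of a disjunctive sum is the nim-sum of the parts.
Combined value = 10 ⊕ 1 ⊕ 2 ⊕ 0 = 9.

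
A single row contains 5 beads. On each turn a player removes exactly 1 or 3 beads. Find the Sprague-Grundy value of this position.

Grundy values for subtraction set {1, 3}:
k:     0  1  2  3  4  5
g(k):  0  1  0  1  0  1
So g(5) = 1.

1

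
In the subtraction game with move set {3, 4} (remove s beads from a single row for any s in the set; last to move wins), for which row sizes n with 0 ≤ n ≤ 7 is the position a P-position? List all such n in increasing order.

0, 1, 2, 7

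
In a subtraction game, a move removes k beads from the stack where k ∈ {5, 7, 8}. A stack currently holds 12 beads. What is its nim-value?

2

Build the Grundy sequence with g(k) = mex{g(k−s) : s ∈ {5, 7, 8}, s ≤ k}:
g(0) = mex{} = 0
g(1) = mex{} = 0
g(2) = mex{} = 0
g(3) = mex{} = 0
g(4) = mex{} = 0
g(5) = mex{0} = 1
g(6) = mex{0} = 1
g(7) = mex{0} = 1
g(8) = mex{0} = 1
g(9) = mex{0} = 1
g(10) = mex{0,1} = 2
g(11) = mex{0,1} = 2
g(12) = mex{0,1} = 2
So g(12) = 2.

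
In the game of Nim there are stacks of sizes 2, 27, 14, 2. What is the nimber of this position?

21

Write each in binary and XOR column by column:
  00010  (2)
  11011  (27)
  01110  (14)
  00010  (2)
  -----
  10101  (21)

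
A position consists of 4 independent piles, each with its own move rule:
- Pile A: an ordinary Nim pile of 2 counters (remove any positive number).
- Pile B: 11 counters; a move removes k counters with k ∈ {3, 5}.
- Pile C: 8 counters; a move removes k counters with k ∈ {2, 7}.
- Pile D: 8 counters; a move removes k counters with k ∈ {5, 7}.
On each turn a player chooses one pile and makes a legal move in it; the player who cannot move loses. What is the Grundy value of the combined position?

Pile A is a plain Nim pile of size 2, so its Grundy value is 2.
Grundy values for pile B (subtraction set {3, 5}):
k:     0  1  2  3  4  5  6  7  8  9 10 11
g(k):  0  0  0  1  1  1  2  2  0  0  0  1
So g(11) = 1.
Build the Grundy sequence for pile C with g(k) = mex{g(k−s) : s ∈ {2, 7}, s ≤ k}:
g(0) = mex{} = 0
g(1) = mex{} = 0
g(2) = mex{0} = 1
g(3) = mex{0} = 1
g(4) = mex{1} = 0
g(5) = mex{1} = 0
g(6) = mex{0} = 1
g(7) = mex{0} = 1
g(8) = mex{0,1} = 2
So g(8) = 2.
Grundy values for pile D (subtraction set {5, 7}):
k:     0  1  2  3  4  5  6  7  8
g(k):  0  0  0  0  0  1  1  1  1
So g(8) = 1.
The value of a disjunctive sum is the nim-sum of the parts.
Combined value = 2 XOR 1 XOR 2 XOR 1 = 0.

0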